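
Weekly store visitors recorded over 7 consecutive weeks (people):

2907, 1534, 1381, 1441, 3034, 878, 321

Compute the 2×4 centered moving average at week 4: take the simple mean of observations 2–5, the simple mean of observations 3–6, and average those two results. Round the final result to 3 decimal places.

1765.500

Sum over 2–5: 1534 + 1381 + 1441 + 3034 = 7390
Sum over 3–6: 1381 + 1441 + 3034 + 878 = 6734
CMA at t=4 = (7390 + 6734) / (2·4) = 14124 / 8 = 1765.500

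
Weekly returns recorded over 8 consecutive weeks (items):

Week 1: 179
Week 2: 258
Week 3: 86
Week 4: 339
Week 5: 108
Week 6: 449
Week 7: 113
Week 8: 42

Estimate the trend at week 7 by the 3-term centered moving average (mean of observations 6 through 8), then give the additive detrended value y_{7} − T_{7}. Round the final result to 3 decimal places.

Trend T_7 = (449 + 113 + 42) / 3 = 604/3 = 201.33333
Detrended value: 113 − 201.33333 = -88.333

-88.333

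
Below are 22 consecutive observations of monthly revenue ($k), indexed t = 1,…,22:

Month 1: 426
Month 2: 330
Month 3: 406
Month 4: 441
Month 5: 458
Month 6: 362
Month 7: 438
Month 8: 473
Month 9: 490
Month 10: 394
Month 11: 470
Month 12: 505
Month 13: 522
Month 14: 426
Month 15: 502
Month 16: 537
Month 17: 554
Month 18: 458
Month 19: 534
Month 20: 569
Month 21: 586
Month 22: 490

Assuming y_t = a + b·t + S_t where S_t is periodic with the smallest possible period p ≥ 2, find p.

First differences y_{t+1} − y_t: -96, 76, 35, 17, -96, 76, 35, 17, -96, 76, …
The difference pattern repeats every 4 terms and not for any smaller step, so p = 4.

4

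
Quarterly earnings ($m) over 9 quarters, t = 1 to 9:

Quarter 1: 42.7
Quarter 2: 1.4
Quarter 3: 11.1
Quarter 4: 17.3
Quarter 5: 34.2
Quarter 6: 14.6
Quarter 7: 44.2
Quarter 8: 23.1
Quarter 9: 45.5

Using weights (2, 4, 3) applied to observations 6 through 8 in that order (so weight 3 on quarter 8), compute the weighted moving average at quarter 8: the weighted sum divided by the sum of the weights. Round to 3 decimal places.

Weighted sum: 2·14.6 + 4·44.2 + 3·23.1 = 29.2 + 176.8 + 69.3 = 275.3
Weight total: 2 + 4 + 3 = 9
WMA = 275.3 / 9 = 30.589

30.589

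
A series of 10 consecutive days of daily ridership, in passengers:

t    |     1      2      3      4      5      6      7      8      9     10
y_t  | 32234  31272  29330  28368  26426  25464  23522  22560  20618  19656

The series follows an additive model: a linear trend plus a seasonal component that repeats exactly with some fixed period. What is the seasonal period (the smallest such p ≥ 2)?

2

First differences y_{t+1} − y_t: -962, -1942, -962, -1942, -962, -1942, …
The difference pattern repeats every 2 terms and not for any smaller step, so p = 2.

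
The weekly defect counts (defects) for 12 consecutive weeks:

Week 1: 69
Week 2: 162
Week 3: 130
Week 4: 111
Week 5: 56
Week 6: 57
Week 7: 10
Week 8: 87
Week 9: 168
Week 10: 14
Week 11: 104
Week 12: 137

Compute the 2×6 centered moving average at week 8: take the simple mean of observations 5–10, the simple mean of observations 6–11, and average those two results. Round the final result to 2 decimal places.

69.33

Sum over 5–10: 56 + 57 + 10 + 87 + 168 + 14 = 392
Sum over 6–11: 57 + 10 + 87 + 168 + 14 + 104 = 440
CMA at t=8 = (392 + 440) / (2·6) = 832 / 12 = 69.33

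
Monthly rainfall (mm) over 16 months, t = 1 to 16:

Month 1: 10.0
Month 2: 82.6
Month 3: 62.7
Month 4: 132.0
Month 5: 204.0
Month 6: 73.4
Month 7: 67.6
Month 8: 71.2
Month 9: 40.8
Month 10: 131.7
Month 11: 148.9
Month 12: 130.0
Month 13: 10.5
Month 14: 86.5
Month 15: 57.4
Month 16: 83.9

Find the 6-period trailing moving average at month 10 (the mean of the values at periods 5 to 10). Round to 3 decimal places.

Sum of periods 5–10: 204.0 + 73.4 + 67.6 + 71.2 + 40.8 + 131.7 = 588.7
Divide by 6: 588.7 / 6 = 98.117

98.117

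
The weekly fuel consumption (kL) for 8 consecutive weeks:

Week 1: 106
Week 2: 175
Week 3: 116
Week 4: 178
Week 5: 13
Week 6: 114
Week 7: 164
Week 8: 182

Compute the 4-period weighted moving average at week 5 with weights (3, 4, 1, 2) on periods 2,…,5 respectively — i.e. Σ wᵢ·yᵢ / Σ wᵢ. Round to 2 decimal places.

119.30

Weighted sum: 3·175 + 4·116 + 1·178 + 2·13 = 525 + 464 + 178 + 26 = 1193
Weight total: 3 + 4 + 1 + 2 = 10
WMA = 1193 / 10 = 119.30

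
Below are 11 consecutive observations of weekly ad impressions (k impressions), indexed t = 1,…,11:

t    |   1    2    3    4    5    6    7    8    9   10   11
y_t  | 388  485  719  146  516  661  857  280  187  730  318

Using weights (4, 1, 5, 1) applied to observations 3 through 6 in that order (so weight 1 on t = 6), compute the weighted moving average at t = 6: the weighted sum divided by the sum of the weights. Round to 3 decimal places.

569.364

Weighted sum: 4·719 + 1·146 + 5·516 + 1·661 = 2876 + 146 + 2580 + 661 = 6263
Weight total: 4 + 1 + 5 + 1 = 11
WMA = 6263 / 11 = 569.364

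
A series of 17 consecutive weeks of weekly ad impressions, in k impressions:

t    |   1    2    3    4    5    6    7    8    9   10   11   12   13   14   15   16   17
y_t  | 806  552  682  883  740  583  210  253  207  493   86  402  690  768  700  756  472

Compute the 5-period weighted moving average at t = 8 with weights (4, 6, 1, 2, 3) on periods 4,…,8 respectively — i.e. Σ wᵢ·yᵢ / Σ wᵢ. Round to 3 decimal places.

Weighted sum: 4·883 + 6·740 + 1·583 + 2·210 + 3·253 = 3532 + 4440 + 583 + 420 + 759 = 9734
Weight total: 4 + 6 + 1 + 2 + 3 = 16
WMA = 9734 / 16 = 608.375

608.375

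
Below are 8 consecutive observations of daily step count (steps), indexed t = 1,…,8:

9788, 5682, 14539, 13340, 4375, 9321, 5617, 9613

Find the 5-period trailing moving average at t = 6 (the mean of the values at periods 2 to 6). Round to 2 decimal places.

9451.40

Sum of periods 2–6: 5682 + 14539 + 13340 + 4375 + 9321 = 47257
Divide by 5: 47257 / 5 = 9451.40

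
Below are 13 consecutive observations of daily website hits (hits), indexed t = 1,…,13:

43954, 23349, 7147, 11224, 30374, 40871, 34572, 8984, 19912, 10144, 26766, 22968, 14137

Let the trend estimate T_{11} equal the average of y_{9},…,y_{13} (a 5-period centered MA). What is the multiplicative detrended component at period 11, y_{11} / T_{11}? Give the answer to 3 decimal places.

Trend T_11 = (19912 + 10144 + 26766 + 22968 + 14137) / 5 = 93927/5 = 18785.40000
Ratio to trend: 26766 / 18785.40000 = 1.425

1.425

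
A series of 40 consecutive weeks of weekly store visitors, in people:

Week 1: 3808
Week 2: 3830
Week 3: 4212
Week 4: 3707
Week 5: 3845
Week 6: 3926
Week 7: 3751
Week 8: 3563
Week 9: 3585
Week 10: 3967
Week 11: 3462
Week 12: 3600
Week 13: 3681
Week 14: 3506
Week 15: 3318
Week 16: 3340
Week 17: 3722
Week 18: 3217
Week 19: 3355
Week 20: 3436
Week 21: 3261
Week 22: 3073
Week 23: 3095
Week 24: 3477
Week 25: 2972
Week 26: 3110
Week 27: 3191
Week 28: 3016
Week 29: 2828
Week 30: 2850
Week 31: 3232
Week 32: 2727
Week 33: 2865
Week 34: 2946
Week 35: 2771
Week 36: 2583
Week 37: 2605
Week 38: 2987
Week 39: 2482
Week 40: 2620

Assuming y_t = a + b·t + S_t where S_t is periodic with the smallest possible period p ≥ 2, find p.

7

First differences y_{t+1} − y_t: 22, 382, -505, 138, 81, -175, -188, 22, 382, -505, 138, 81, -175, -188, 22, 382, …
The difference pattern repeats every 7 terms and not for any smaller step, so p = 7.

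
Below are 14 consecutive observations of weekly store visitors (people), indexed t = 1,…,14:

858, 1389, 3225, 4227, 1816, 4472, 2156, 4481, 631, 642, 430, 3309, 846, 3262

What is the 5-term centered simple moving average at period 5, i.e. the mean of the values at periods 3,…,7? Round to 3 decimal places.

Sum of periods 3–7: 3225 + 4227 + 1816 + 4472 + 2156 = 15896
Divide by 5: 15896 / 5 = 3179.200

3179.200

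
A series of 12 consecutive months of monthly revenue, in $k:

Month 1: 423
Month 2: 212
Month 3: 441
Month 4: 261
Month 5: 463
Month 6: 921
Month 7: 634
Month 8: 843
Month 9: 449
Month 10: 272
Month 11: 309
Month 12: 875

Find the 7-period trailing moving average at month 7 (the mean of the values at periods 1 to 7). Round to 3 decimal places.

Sum of periods 1–7: 423 + 212 + 441 + 261 + 463 + 921 + 634 = 3355
Divide by 7: 3355 / 7 = 479.286

479.286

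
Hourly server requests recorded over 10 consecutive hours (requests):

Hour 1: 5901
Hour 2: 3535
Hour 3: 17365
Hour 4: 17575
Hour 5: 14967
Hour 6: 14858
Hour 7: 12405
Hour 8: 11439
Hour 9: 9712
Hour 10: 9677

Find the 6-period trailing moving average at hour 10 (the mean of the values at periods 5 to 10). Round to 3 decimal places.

12176.333

Sum of periods 5–10: 14967 + 14858 + 12405 + 11439 + 9712 + 9677 = 73058
Divide by 6: 73058 / 6 = 12176.333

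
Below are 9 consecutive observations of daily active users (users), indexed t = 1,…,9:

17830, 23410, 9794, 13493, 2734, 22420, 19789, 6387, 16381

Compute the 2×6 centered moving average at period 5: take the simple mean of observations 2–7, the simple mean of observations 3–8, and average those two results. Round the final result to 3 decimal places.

Sum over 2–7: 23410 + 9794 + 13493 + 2734 + 22420 + 19789 = 91640
Sum over 3–8: 9794 + 13493 + 2734 + 22420 + 19789 + 6387 = 74617
CMA at t=5 = (91640 + 74617) / (2·6) = 166257 / 12 = 13854.750

13854.750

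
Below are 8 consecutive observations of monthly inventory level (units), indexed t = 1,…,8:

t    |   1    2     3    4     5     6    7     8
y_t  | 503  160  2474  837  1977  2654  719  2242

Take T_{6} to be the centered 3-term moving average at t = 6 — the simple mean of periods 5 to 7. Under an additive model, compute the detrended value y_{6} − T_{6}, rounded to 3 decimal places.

870.667

Trend T_6 = (1977 + 2654 + 719) / 3 = 5350/3 = 1783.33333
Detrended value: 2654 − 1783.33333 = 870.667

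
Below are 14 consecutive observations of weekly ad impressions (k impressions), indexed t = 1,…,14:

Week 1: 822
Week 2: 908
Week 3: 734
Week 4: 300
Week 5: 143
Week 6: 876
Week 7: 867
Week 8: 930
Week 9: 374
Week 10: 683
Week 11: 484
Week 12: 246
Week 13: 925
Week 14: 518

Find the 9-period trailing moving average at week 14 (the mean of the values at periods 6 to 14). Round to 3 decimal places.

Sum of periods 6–14: 876 + 867 + 930 + 374 + 683 + 484 + 246 + 925 + 518 = 5903
Divide by 9: 5903 / 9 = 655.889

655.889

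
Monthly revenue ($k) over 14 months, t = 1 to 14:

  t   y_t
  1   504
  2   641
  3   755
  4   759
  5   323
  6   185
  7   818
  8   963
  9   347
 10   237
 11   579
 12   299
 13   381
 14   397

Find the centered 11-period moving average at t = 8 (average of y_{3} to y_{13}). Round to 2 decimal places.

Sum of periods 3–13: 755 + 759 + 323 + 185 + 818 + 963 + 347 + 237 + 579 + 299 + 381 = 5646
Divide by 11: 5646 / 11 = 513.27

513.27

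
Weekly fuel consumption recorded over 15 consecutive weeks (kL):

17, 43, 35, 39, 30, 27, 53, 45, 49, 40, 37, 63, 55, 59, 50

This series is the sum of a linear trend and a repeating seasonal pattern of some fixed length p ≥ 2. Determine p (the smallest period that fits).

5

First differences y_{t+1} − y_t: 26, -8, 4, -9, -3, 26, -8, 4, -9, -3, 26, -8, …
The difference pattern repeats every 5 terms and not for any smaller step, so p = 5.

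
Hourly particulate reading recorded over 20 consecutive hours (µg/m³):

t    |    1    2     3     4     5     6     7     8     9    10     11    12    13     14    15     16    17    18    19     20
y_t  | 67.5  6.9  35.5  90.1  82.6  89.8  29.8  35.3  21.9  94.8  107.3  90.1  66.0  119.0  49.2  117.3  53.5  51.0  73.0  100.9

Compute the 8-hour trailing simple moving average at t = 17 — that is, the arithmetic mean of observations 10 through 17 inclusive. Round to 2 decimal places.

87.15

Sum of periods 10–17: 94.8 + 107.3 + 90.1 + 66.0 + 119.0 + 49.2 + 117.3 + 53.5 = 697.2
Divide by 8: 697.2 / 8 = 87.15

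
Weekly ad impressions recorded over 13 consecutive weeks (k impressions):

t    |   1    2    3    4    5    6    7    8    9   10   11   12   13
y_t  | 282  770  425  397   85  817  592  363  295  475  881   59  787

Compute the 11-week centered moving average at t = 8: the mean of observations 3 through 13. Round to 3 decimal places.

Sum of periods 3–13: 425 + 397 + 85 + 817 + 592 + 363 + 295 + 475 + 881 + 59 + 787 = 5176
Divide by 11: 5176 / 11 = 470.545

470.545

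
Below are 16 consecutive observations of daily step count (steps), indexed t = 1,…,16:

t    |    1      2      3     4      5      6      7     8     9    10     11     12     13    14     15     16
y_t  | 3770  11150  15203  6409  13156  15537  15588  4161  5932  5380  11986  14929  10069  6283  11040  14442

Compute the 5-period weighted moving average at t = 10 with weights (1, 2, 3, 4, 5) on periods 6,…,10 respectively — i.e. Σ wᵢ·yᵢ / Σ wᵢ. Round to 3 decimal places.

7321.600

Weighted sum: 1·15537 + 2·15588 + 3·4161 + 4·5932 + 5·5380 = 15537 + 31176 + 12483 + 23728 + 26900 = 109824
Weight total: 1 + 2 + 3 + 4 + 5 = 15
WMA = 109824 / 15 = 7321.600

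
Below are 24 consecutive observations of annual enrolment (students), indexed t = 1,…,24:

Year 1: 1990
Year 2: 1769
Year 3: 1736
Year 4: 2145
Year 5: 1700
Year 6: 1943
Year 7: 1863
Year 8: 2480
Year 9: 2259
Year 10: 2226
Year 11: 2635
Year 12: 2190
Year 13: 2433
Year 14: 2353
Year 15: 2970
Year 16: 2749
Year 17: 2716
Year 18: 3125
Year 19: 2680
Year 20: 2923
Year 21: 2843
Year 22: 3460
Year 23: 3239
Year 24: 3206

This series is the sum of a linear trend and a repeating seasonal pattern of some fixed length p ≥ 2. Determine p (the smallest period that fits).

First differences y_{t+1} − y_t: -221, -33, 409, -445, 243, -80, 617, -221, -33, 409, -445, 243, -80, 617, -221, -33, …
The difference pattern repeats every 7 terms and not for any smaller step, so p = 7.

7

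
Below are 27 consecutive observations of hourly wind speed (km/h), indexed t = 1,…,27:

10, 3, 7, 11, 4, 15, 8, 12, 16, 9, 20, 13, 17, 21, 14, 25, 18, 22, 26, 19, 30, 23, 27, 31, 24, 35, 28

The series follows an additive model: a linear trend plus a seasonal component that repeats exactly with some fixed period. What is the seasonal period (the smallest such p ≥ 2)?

5

First differences y_{t+1} − y_t: -7, 4, 4, -7, 11, -7, 4, 4, -7, 11, -7, 4, …
The difference pattern repeats every 5 terms and not for any smaller step, so p = 5.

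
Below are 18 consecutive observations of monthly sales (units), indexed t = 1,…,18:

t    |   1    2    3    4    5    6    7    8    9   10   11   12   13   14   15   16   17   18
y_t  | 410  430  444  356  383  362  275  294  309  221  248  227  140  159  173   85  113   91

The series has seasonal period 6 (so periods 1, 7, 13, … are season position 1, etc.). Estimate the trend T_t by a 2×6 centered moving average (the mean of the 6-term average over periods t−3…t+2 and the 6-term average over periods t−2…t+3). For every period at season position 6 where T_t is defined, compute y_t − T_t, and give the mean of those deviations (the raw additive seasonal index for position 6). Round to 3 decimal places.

20.958

Season position 6 occurs at t = 6, 12 (where T_t is defined).
t=6: T_6 = 341.08333; y_6 − T_6 = 362 − 341.08333 = 20.91667
t=12: T_12 = 206.00000; y_12 − T_12 = 227 − 206.00000 = 21.00000
Mean deviation: (20.91667 + 21.00000) / 2 = 20.958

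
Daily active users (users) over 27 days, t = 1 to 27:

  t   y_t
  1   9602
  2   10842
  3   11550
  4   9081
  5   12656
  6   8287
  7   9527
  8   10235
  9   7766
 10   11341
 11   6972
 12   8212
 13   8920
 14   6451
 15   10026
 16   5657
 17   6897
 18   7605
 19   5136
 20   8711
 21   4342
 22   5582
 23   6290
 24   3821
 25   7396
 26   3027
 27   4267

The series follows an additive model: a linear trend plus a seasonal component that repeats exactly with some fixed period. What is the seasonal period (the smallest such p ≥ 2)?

First differences y_{t+1} − y_t: 1240, 708, -2469, 3575, -4369, 1240, 708, -2469, 3575, -4369, 1240, 708, …
The difference pattern repeats every 5 terms and not for any smaller step, so p = 5.

5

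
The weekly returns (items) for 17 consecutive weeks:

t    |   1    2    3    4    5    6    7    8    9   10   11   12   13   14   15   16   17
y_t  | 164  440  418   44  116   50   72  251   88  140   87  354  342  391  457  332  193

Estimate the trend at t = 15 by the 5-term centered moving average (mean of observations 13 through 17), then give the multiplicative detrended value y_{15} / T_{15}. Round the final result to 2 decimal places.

1.33

Trend T_15 = (342 + 391 + 457 + 332 + 193) / 5 = 1715/5 = 343.0000
Ratio to trend: 457 / 343.0000 = 1.33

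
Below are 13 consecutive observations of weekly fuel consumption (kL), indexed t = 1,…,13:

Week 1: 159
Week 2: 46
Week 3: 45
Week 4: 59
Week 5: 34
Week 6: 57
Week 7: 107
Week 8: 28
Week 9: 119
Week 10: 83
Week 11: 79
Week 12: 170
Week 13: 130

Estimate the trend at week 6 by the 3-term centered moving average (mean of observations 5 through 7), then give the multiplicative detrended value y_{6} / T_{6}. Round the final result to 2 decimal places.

0.86

Trend T_6 = (34 + 57 + 107) / 3 = 198/3 = 66.0000
Ratio to trend: 57 / 66.0000 = 0.86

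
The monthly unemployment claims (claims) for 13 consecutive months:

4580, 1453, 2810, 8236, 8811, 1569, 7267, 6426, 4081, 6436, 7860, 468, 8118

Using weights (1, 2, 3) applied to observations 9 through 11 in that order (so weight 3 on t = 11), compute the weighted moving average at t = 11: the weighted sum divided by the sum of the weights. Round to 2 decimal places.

Weighted sum: 1·4081 + 2·6436 + 3·7860 = 4081 + 12872 + 23580 = 40533
Weight total: 1 + 2 + 3 = 6
WMA = 40533 / 6 = 6755.50

6755.50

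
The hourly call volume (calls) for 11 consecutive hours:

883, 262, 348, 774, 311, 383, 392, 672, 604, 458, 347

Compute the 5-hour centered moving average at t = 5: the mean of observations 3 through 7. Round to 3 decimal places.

441.600

Sum of periods 3–7: 348 + 774 + 311 + 383 + 392 = 2208
Divide by 5: 2208 / 5 = 441.600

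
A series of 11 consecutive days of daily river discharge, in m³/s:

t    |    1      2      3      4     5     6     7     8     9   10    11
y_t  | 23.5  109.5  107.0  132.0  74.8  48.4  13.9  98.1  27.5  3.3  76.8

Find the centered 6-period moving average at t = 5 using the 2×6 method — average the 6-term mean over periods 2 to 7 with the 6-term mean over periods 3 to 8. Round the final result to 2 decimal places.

79.98

Sum over 2–7: 109.5 + 107.0 + 132.0 + 74.8 + 48.4 + 13.9 = 485.6
Sum over 3–8: 107.0 + 132.0 + 74.8 + 48.4 + 13.9 + 98.1 = 474.2
CMA at t=5 = (485.6 + 474.2) / (2·6) = 959.8 / 12 = 79.98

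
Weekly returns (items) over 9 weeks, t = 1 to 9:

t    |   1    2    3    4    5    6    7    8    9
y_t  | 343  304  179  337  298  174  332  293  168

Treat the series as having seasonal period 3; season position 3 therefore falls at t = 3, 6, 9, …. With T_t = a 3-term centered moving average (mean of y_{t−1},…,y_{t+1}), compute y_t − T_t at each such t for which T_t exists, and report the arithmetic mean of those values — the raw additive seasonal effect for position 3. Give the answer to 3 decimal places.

-94.167

Season position 3 occurs at t = 3, 6 (where T_t is defined).
t=3: T_3 = 273.33333; y_3 − T_3 = 179 − 273.33333 = -94.33333
t=6: T_6 = 268.00000; y_6 − T_6 = 174 − 268.00000 = -94.00000
Mean deviation: (-94.33333 + -94.00000) / 2 = -94.167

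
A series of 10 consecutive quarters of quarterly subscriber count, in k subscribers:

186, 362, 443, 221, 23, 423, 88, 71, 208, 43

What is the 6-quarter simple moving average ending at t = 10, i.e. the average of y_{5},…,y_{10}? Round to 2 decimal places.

Sum of periods 5–10: 23 + 423 + 88 + 71 + 208 + 43 = 856
Divide by 6: 856 / 6 = 142.67

142.67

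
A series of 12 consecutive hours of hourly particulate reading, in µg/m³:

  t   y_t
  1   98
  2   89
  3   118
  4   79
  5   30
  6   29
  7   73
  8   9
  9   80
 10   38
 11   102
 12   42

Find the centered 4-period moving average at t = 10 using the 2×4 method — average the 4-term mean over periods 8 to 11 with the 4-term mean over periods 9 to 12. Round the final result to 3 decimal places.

61.375

Sum over 8–11: 9 + 80 + 38 + 102 = 229
Sum over 9–12: 80 + 38 + 102 + 42 = 262
CMA at t=10 = (229 + 262) / (2·4) = 491 / 8 = 61.375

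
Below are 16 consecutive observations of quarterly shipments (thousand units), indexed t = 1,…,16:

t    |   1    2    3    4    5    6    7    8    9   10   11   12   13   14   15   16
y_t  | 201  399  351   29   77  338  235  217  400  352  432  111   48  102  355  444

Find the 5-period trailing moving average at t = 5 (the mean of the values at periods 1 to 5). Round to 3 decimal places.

Sum of periods 1–5: 201 + 399 + 351 + 29 + 77 = 1057
Divide by 5: 1057 / 5 = 211.400

211.400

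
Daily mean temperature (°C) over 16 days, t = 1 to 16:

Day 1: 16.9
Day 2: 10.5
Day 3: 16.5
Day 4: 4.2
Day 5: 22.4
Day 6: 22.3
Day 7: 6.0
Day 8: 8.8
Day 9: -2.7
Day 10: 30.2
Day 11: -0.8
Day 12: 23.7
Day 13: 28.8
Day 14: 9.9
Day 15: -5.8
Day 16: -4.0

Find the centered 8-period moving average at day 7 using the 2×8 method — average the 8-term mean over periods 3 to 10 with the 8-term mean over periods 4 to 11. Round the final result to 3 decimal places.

Sum over 3–10: 16.5 + 4.2 + 22.4 + 22.3 + 6.0 + 8.8 + (-2.7) + 30.2 = 107.7
Sum over 4–11: 4.2 + 22.4 + 22.3 + 6.0 + 8.8 + (-2.7) + 30.2 + (-0.8) = 90.4
CMA at t=7 = (107.7 + 90.4) / (2·8) = 198.1 / 16 = 12.381

12.381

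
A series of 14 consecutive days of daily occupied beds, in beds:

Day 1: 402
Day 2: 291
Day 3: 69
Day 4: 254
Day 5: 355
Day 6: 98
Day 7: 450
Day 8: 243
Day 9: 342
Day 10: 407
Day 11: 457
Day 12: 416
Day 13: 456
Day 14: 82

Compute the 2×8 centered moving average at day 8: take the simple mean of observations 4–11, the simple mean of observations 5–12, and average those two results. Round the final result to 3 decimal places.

Sum over 4–11: 254 + 355 + 98 + 450 + 243 + 342 + 407 + 457 = 2606
Sum over 5–12: 355 + 98 + 450 + 243 + 342 + 407 + 457 + 416 = 2768
CMA at t=8 = (2606 + 2768) / (2·8) = 5374 / 16 = 335.875

335.875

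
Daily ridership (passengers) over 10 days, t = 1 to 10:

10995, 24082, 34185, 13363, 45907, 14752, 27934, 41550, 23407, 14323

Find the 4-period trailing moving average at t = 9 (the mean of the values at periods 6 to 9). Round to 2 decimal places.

Sum of periods 6–9: 14752 + 27934 + 41550 + 23407 = 107643
Divide by 4: 107643 / 4 = 26910.75

26910.75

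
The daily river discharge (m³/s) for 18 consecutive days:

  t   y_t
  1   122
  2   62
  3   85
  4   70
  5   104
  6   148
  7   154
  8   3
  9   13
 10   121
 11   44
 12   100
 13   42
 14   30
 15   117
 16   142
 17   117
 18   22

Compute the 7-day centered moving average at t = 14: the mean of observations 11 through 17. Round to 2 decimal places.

84.57

Sum of periods 11–17: 44 + 100 + 42 + 30 + 117 + 142 + 117 = 592
Divide by 7: 592 / 7 = 84.57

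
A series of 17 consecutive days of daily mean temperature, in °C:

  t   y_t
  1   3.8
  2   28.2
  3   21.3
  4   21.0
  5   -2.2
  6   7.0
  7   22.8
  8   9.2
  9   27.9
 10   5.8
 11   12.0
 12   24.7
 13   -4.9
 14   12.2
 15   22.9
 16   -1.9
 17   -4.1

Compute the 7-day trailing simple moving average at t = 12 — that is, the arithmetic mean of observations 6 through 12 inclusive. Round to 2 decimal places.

Sum of periods 6–12: 7.0 + 22.8 + 9.2 + 27.9 + 5.8 + 12.0 + 24.7 = 109.4
Divide by 7: 109.4 / 7 = 15.63

15.63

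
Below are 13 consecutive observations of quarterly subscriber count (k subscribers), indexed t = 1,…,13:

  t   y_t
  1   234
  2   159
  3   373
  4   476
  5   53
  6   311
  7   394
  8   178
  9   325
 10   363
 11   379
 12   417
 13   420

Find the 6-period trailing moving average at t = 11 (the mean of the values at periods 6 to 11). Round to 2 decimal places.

Sum of periods 6–11: 311 + 394 + 178 + 325 + 363 + 379 = 1950
Divide by 6: 1950 / 6 = 325.00

325.00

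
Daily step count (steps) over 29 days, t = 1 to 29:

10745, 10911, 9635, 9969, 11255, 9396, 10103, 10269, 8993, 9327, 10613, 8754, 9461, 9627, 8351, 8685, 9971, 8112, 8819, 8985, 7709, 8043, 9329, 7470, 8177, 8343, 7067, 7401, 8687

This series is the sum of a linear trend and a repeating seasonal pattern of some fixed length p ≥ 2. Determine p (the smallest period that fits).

First differences y_{t+1} − y_t: 166, -1276, 334, 1286, -1859, 707, 166, -1276, 334, 1286, -1859, 707, 166, -1276, …
The difference pattern repeats every 6 terms and not for any smaller step, so p = 6.

6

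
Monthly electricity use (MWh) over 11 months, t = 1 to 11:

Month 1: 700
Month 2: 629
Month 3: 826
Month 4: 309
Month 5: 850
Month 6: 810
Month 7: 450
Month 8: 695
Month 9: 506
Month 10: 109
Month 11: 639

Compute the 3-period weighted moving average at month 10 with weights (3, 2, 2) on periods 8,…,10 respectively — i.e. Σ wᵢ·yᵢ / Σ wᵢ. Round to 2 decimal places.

Weighted sum: 3·695 + 2·506 + 2·109 = 2085 + 1012 + 218 = 3315
Weight total: 3 + 2 + 2 = 7
WMA = 3315 / 7 = 473.57

473.57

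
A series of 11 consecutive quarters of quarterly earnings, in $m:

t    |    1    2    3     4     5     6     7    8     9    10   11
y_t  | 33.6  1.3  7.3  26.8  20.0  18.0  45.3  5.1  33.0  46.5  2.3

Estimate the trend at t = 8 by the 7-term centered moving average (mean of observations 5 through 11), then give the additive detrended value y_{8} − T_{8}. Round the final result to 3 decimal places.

-19.214

Trend T_8 = (20.0 + 18.0 + 45.3 + 5.1 + 33.0 + 46.5 + 2.3) / 7 = 170.2/7 = 24.31429
Detrended value: 5.1 − 24.31429 = -19.214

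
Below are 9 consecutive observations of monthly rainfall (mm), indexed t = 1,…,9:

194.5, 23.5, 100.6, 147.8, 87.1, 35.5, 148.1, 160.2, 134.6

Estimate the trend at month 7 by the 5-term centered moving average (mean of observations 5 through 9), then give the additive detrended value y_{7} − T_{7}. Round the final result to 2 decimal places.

Trend T_7 = (87.1 + 35.5 + 148.1 + 160.2 + 134.6) / 5 = 565.5/5 = 113.1000
Detrended value: 148.1 − 113.1000 = 35.00

35.00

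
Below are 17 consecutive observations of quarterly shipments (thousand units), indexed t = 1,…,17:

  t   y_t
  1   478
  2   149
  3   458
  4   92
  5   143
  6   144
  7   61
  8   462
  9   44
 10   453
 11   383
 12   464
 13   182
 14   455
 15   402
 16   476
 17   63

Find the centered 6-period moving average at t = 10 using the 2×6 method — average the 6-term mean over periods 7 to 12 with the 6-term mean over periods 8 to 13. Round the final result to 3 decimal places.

Sum over 7–12: 61 + 462 + 44 + 453 + 383 + 464 = 1867
Sum over 8–13: 462 + 44 + 453 + 383 + 464 + 182 = 1988
CMA at t=10 = (1867 + 1988) / (2·6) = 3855 / 12 = 321.250

321.250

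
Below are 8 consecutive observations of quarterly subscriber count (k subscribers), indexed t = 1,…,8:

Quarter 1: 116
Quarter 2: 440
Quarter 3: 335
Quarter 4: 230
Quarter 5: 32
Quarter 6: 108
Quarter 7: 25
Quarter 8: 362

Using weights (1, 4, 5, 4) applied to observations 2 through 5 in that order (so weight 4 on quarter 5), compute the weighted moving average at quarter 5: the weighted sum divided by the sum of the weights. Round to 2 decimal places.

Weighted sum: 1·440 + 4·335 + 5·230 + 4·32 = 440 + 1340 + 1150 + 128 = 3058
Weight total: 1 + 4 + 5 + 4 = 14
WMA = 3058 / 14 = 218.43

218.43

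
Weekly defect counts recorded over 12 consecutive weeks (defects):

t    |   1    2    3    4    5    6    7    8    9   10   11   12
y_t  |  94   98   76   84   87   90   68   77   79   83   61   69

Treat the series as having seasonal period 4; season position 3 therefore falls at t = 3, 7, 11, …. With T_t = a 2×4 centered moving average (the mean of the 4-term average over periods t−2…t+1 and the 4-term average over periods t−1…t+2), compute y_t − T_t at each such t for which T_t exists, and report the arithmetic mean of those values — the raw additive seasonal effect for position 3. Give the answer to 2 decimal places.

Season position 3 occurs at t = 3, 7 (where T_t is defined).
t=3: T_3 = 87.1250; y_3 − T_3 = 76 − 87.1250 = -11.1250
t=7: T_7 = 79.5000; y_7 − T_7 = 68 − 79.5000 = -11.5000
Mean deviation: (-11.1250 + -11.5000) / 2 = -11.31

-11.31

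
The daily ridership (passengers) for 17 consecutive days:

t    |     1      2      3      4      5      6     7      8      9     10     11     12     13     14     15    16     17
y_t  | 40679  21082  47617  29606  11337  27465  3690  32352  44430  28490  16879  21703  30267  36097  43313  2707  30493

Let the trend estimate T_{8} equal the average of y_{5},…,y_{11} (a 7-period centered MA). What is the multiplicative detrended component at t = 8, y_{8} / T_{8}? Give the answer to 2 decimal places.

Trend T_8 = (11337 + 27465 + 3690 + 32352 + 44430 + 28490 + 16879) / 7 = 164643/7 = 23520.4286
Ratio to trend: 32352 / 23520.4286 = 1.38

1.38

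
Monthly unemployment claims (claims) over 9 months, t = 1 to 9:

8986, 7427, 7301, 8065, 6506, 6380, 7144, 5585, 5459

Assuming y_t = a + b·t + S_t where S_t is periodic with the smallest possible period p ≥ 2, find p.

First differences y_{t+1} − y_t: -1559, -126, 764, -1559, -126, 764, -1559, -126, …
The difference pattern repeats every 3 terms and not for any smaller step, so p = 3.

3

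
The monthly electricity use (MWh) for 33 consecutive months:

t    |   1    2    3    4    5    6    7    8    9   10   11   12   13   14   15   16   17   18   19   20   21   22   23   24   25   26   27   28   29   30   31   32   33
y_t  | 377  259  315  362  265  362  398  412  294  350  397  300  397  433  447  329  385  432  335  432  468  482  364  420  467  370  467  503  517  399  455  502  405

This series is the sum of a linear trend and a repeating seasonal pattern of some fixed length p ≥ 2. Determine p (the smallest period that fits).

7

First differences y_{t+1} − y_t: -118, 56, 47, -97, 97, 36, 14, -118, 56, 47, -97, 97, 36, 14, -118, 56, …
The difference pattern repeats every 7 terms and not for any smaller step, so p = 7.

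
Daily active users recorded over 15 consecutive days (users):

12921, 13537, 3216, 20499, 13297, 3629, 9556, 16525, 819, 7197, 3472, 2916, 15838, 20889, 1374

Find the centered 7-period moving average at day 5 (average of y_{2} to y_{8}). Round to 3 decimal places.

Sum of periods 2–8: 13537 + 3216 + 20499 + 13297 + 3629 + 9556 + 16525 = 80259
Divide by 7: 80259 / 7 = 11465.571

11465.571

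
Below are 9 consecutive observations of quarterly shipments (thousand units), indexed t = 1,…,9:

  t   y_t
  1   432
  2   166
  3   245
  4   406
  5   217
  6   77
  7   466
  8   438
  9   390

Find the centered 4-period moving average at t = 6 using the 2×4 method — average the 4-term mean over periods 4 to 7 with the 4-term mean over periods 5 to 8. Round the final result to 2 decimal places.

Sum over 4–7: 406 + 217 + 77 + 466 = 1166
Sum over 5–8: 217 + 77 + 466 + 438 = 1198
CMA at t=6 = (1166 + 1198) / (2·4) = 2364 / 8 = 295.50

295.50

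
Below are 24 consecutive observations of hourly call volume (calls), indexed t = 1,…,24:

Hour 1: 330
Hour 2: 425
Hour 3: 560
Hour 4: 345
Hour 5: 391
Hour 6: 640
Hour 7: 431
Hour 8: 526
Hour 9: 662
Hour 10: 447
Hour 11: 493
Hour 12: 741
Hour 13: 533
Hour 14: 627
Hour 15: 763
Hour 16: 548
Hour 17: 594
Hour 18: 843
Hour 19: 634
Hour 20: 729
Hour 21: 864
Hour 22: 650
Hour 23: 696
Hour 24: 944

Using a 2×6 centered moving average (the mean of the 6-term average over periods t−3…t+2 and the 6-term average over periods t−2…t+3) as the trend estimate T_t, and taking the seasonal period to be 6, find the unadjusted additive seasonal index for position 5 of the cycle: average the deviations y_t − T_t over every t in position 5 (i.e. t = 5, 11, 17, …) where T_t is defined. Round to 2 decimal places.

-82.61

Season position 5 occurs at t = 5, 11, 17 (where T_t is defined).
t=5: T_5 = 473.7500; y_5 − T_5 = 391 − 473.7500 = -82.7500
t=11: T_11 = 575.4167; y_11 − T_11 = 493 − 575.4167 = -82.4167
t=17: T_17 = 676.6667; y_17 − T_17 = 594 − 676.6667 = -82.6667
Mean deviation: (-82.7500 + -82.4167 + -82.6667) / 3 = -82.61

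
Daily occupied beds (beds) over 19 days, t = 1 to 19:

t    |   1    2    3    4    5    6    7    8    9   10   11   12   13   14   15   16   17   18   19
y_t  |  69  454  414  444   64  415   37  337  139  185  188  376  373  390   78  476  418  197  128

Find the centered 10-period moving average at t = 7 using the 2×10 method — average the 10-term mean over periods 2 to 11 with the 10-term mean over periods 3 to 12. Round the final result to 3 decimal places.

263.800

Sum over 2–11: 454 + 414 + 444 + 64 + 415 + 37 + 337 + 139 + 185 + 188 = 2677
Sum over 3–12: 414 + 444 + 64 + 415 + 37 + 337 + 139 + 185 + 188 + 376 = 2599
CMA at t=7 = (2677 + 2599) / (2·10) = 5276 / 20 = 263.800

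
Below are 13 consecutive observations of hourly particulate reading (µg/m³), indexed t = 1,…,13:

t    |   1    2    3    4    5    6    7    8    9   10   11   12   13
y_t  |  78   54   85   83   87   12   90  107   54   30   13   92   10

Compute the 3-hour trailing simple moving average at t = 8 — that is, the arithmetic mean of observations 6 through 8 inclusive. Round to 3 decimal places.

Sum of periods 6–8: 12 + 90 + 107 = 209
Divide by 3: 209 / 3 = 69.667

69.667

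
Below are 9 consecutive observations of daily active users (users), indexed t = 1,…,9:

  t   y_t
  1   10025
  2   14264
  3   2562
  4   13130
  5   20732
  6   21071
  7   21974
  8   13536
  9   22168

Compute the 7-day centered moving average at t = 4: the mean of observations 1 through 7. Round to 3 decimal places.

Sum of periods 1–7: 10025 + 14264 + 2562 + 13130 + 20732 + 21071 + 21974 = 103758
Divide by 7: 103758 / 7 = 14822.571

14822.571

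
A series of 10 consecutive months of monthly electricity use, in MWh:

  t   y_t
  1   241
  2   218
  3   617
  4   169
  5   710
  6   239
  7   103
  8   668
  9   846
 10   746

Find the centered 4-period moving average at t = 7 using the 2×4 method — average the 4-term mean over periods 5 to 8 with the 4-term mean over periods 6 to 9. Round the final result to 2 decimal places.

447.00

Sum over 5–8: 710 + 239 + 103 + 668 = 1720
Sum over 6–9: 239 + 103 + 668 + 846 = 1856
CMA at t=7 = (1720 + 1856) / (2·4) = 3576 / 8 = 447.00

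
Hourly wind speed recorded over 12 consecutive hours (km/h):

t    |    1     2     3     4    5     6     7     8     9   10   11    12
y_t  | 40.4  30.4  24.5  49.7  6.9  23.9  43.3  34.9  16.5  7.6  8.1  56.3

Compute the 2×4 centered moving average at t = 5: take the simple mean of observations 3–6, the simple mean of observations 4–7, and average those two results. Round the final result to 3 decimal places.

28.600

Sum over 3–6: 24.5 + 49.7 + 6.9 + 23.9 = 105.0
Sum over 4–7: 49.7 + 6.9 + 23.9 + 43.3 = 123.8
CMA at t=5 = (105.0 + 123.8) / (2·4) = 228.8 / 8 = 28.600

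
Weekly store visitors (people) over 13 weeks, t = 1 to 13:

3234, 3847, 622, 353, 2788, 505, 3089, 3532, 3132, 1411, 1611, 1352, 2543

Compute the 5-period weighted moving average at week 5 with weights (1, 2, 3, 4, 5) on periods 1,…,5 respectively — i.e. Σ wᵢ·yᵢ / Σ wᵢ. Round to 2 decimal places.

1876.40

Weighted sum: 1·3234 + 2·3847 + 3·622 + 4·353 + 5·2788 = 3234 + 7694 + 1866 + 1412 + 13940 = 28146
Weight total: 1 + 2 + 3 + 4 + 5 = 15
WMA = 28146 / 15 = 1876.40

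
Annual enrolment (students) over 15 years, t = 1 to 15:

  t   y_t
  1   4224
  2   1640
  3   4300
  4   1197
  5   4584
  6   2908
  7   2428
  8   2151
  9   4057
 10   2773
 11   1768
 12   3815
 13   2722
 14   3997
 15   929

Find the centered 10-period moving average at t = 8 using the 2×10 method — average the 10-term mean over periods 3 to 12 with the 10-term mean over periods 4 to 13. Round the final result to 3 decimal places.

2919.200

Sum over 3–12: 4300 + 1197 + 4584 + 2908 + 2428 + 2151 + 4057 + 2773 + 1768 + 3815 = 29981
Sum over 4–13: 1197 + 4584 + 2908 + 2428 + 2151 + 4057 + 2773 + 1768 + 3815 + 2722 = 28403
CMA at t=8 = (29981 + 28403) / (2·10) = 58384 / 20 = 2919.200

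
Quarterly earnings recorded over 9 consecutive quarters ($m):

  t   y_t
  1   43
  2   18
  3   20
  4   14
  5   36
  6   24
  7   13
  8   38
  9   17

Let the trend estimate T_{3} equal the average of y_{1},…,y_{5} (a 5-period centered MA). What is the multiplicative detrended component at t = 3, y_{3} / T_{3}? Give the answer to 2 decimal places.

0.76

Trend T_3 = (43 + 18 + 20 + 14 + 36) / 5 = 131/5 = 26.2000
Ratio to trend: 20 / 26.2000 = 0.76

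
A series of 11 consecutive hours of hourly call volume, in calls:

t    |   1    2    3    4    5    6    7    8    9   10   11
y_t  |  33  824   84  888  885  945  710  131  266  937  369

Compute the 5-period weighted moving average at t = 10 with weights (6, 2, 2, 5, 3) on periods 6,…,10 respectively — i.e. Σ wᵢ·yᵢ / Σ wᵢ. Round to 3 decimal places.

Weighted sum: 6·945 + 2·710 + 2·131 + 5·266 + 3·937 = 5670 + 1420 + 262 + 1330 + 2811 = 11493
Weight total: 6 + 2 + 2 + 5 + 3 = 18
WMA = 11493 / 18 = 638.500

638.500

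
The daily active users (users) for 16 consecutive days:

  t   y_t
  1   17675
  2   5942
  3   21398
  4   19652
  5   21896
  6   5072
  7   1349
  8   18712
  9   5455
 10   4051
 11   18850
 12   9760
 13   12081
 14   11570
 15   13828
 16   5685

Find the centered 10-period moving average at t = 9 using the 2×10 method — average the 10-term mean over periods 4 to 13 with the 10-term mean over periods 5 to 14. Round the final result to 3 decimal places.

Sum over 4–13: 19652 + 21896 + 5072 + 1349 + 18712 + 5455 + 4051 + 18850 + 9760 + 12081 = 116878
Sum over 5–14: 21896 + 5072 + 1349 + 18712 + 5455 + 4051 + 18850 + 9760 + 12081 + 11570 = 108796
CMA at t=9 = (116878 + 108796) / (2·10) = 225674 / 20 = 11283.700

11283.700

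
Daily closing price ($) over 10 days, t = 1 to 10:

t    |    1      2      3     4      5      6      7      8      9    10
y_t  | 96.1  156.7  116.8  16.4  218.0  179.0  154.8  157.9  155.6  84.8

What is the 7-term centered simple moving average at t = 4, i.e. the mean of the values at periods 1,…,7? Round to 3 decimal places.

133.971

Sum of periods 1–7: 96.1 + 156.7 + 116.8 + 16.4 + 218.0 + 179.0 + 154.8 = 937.8
Divide by 7: 937.8 / 7 = 133.971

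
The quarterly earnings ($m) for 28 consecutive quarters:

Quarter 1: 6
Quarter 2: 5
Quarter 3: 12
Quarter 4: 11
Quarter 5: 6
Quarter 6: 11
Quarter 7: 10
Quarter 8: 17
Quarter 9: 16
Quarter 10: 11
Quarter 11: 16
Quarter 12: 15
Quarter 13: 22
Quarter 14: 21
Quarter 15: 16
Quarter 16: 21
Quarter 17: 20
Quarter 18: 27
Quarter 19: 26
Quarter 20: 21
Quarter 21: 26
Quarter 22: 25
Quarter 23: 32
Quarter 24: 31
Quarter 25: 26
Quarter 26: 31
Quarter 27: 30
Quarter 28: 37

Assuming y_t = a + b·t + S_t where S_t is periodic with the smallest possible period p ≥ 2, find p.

First differences y_{t+1} − y_t: -1, 7, -1, -5, 5, -1, 7, -1, -5, 5, -1, 7, …
The difference pattern repeats every 5 terms and not for any smaller step, so p = 5.

5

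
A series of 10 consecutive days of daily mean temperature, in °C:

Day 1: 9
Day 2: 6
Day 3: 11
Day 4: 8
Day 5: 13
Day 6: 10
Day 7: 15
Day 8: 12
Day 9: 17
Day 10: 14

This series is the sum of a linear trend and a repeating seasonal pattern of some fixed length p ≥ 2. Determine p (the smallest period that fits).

2

First differences y_{t+1} − y_t: -3, 5, -3, 5, -3, 5, …
The difference pattern repeats every 2 terms and not for any smaller step, so p = 2.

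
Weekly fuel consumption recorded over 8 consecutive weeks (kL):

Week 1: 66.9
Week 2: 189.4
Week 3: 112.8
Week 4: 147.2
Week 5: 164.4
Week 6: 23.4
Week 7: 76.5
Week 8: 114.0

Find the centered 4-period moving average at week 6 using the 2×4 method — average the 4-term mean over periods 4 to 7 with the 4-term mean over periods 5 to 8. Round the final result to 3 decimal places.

98.725

Sum over 4–7: 147.2 + 164.4 + 23.4 + 76.5 = 411.5
Sum over 5–8: 164.4 + 23.4 + 76.5 + 114.0 = 378.3
CMA at t=6 = (411.5 + 378.3) / (2·4) = 789.8 / 8 = 98.725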